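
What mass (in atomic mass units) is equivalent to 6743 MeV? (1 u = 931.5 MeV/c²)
m = E/c² = 7.239 u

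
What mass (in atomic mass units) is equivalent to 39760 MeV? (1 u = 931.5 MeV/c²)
m = E/c² = 42.68 u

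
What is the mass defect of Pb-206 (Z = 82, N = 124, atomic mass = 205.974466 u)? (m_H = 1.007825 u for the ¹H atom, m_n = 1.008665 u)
Δm = Z·m_H + N·m_n − M = 1.742 u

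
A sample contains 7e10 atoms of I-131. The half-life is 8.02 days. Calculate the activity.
A = λN = 6.05e9 decays/day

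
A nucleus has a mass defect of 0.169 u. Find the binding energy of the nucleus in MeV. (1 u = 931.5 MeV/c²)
B.E. = Δm × 931.5 = 157.4 MeV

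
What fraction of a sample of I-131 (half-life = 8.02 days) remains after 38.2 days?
N/N₀ = (1/2)^(t/t½) = 0.03683 = 3.68%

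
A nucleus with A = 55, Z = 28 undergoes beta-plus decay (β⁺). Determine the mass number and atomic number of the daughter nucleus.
Daughter: A = 55, Z = 27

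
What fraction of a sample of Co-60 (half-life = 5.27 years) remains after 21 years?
N/N₀ = (1/2)^(t/t½) = 0.06316 = 6.32%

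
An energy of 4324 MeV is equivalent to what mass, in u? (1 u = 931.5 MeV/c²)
m = E/c² = 4.642 u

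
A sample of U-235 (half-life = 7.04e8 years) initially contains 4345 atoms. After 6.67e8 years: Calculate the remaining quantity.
N = N₀(1/2)^(t/t½) = 2253 atoms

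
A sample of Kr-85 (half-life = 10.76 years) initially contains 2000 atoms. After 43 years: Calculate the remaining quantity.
N = N₀(1/2)^(t/t½) = 125.3 atoms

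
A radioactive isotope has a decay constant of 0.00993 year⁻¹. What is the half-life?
t½ = ln(2)/λ = 69.8 years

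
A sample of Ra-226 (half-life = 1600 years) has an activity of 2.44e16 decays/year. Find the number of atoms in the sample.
N = A/λ = 5.632e19 atoms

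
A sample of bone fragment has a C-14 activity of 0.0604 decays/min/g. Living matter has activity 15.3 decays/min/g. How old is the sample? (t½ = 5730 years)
Age = t½ × log₂(A₀/A) = 45750 years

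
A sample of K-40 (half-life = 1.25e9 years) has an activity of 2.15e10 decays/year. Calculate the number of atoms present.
N = A/λ = 3.877e19 atoms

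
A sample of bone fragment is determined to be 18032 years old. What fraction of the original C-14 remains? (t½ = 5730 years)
N/N₀ = (1/2)^(t/t½) = 0.1129 = 11.3%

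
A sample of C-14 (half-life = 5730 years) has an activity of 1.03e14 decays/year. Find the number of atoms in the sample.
N = A/λ = 8.515e17 atoms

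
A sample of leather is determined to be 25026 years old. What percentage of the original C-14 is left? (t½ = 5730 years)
N/N₀ = (1/2)^(t/t½) = 0.04844 = 4.84%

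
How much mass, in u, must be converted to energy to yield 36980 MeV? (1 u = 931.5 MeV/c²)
m = E/c² = 39.7 u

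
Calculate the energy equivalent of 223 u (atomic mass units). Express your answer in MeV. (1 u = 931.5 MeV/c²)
E = mc² = 2.077e5 MeV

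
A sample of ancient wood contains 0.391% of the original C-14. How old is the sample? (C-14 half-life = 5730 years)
Age = t½ × log₂(1/ratio) = 45830 years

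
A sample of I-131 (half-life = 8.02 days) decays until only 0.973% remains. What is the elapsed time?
t = t½ × log₂(N₀/N) = 53.6 days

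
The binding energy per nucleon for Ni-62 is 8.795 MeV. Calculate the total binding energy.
B.E. = 8.795 × 62 = 545.3 MeV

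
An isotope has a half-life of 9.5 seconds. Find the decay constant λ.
λ = ln(2)/t½ = 0.07296 second⁻¹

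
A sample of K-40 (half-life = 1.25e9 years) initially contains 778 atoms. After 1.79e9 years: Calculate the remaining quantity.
N = N₀(1/2)^(t/t½) = 288.3 atoms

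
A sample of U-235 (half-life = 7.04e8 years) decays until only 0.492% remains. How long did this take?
t = t½ × log₂(N₀/N) = 5.398e9 years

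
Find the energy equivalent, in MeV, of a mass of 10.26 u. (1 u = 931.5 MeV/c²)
E = mc² = 9557 MeV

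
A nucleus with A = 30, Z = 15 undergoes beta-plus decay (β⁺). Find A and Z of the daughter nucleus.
Daughter: A = 30, Z = 14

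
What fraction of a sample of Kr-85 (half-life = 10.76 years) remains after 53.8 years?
N/N₀ = (1/2)^(t/t½) = 0.03125 = 3.12%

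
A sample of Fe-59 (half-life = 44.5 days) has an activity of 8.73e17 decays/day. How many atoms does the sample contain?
N = A/λ = 5.605e19 atoms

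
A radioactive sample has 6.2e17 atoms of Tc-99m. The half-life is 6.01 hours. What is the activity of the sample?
A = λN = 7.151e16 decays/hour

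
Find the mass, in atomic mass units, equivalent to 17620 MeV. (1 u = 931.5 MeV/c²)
m = E/c² = 18.92 u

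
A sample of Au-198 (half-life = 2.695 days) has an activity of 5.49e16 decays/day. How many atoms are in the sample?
N = A/λ = 2.135e17 atoms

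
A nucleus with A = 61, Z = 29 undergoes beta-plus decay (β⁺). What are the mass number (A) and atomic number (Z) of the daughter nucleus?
Daughter: A = 61, Z = 28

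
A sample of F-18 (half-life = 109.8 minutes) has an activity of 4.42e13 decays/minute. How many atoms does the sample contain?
N = A/λ = 7.002e15 atoms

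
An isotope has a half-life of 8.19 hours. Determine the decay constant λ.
λ = ln(2)/t½ = 0.08463 hour⁻¹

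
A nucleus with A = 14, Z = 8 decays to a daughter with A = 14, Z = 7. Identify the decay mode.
ΔA = 0, ΔZ = -1 ⇒ beta-plus decay (β⁺) or electron capture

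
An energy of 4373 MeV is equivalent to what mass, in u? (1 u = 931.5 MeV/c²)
m = E/c² = 4.695 u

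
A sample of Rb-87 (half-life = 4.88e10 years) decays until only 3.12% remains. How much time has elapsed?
t = t½ × log₂(N₀/N) = 2.441e11 years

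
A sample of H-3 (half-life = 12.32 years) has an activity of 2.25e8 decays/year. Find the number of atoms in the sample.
N = A/λ = 3.999e9 atoms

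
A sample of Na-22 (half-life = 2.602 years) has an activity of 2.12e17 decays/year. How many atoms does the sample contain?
N = A/λ = 7.958e17 atoms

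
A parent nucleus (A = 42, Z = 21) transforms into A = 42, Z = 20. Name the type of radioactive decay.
ΔA = 0, ΔZ = -1 ⇒ beta-plus decay (β⁺) or electron capture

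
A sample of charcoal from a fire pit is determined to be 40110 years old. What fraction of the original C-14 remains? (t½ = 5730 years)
N/N₀ = (1/2)^(t/t½) = 0.007812 = 0.781%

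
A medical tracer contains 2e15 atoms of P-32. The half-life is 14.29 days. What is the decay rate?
A = λN = 9.701e13 decays/day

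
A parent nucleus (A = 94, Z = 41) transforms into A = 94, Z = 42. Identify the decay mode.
ΔA = 0, ΔZ = +1 ⇒ beta-minus decay (β⁻)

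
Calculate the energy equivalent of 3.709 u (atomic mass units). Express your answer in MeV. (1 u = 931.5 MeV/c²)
E = mc² = 3455 MeV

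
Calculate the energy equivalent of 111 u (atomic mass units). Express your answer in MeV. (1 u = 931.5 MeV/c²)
E = mc² = 1.034e5 MeV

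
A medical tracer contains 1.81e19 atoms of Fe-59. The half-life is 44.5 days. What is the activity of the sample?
A = λN = 2.819e17 decays/day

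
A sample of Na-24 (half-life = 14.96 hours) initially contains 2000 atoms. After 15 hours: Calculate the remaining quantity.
N = N₀(1/2)^(t/t½) = 998.1 atoms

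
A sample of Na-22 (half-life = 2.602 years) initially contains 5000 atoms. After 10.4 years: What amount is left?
N = N₀(1/2)^(t/t½) = 313.2 atoms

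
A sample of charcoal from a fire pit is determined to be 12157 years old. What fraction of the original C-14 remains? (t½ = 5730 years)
N/N₀ = (1/2)^(t/t½) = 0.2298 = 23%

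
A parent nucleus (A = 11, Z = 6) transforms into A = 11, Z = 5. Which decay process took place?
ΔA = 0, ΔZ = -1 ⇒ beta-plus decay (β⁺) or electron capture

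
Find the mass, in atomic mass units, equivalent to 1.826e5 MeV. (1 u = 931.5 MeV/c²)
m = E/c² = 196 u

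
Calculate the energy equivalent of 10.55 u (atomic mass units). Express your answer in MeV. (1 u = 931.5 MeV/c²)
E = mc² = 9827 MeV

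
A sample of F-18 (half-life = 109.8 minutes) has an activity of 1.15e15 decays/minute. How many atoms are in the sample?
N = A/λ = 1.822e17 atoms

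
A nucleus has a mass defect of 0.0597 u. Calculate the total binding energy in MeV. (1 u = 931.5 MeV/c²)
B.E. = Δm × 931.5 = 55.61 MeV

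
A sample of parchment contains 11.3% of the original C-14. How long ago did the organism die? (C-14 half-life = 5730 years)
Age = t½ × log₂(1/ratio) = 18020 years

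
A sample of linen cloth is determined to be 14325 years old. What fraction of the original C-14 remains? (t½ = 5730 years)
N/N₀ = (1/2)^(t/t½) = 0.1768 = 17.7%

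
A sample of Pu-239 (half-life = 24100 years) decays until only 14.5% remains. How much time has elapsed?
t = t½ × log₂(N₀/N) = 67140 years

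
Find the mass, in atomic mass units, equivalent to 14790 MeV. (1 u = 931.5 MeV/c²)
m = E/c² = 15.88 u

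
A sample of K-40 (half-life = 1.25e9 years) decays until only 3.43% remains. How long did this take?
t = t½ × log₂(N₀/N) = 6.082e9 years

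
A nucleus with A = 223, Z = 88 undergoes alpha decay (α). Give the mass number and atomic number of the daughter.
Daughter: A = 219, Z = 86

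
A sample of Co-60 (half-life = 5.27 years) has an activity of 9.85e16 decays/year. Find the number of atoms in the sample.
N = A/λ = 7.489e17 atoms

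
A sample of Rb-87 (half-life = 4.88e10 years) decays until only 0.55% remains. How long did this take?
t = t½ × log₂(N₀/N) = 3.663e11 years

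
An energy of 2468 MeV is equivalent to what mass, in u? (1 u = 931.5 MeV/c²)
m = E/c² = 2.649 u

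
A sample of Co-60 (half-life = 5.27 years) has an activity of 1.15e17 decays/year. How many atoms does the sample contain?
N = A/λ = 8.743e17 atoms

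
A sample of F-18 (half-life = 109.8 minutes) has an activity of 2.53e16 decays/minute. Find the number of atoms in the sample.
N = A/λ = 4.008e18 atoms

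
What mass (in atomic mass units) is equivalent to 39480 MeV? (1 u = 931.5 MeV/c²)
m = E/c² = 42.38 u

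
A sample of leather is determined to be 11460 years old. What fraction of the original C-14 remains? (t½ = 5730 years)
N/N₀ = (1/2)^(t/t½) = 0.25 = 25%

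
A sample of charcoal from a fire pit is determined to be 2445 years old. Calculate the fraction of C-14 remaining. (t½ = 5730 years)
N/N₀ = (1/2)^(t/t½) = 0.744 = 74.4%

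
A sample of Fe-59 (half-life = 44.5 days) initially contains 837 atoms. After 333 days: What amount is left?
N = N₀(1/2)^(t/t½) = 4.678 atoms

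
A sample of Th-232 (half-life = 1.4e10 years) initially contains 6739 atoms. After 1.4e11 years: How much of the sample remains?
N = N₀(1/2)^(t/t½) = 6.581 atoms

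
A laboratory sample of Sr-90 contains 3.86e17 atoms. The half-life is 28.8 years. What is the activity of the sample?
A = λN = 9.29e15 decays/year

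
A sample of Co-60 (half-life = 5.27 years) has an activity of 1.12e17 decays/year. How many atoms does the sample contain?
N = A/λ = 8.515e17 atoms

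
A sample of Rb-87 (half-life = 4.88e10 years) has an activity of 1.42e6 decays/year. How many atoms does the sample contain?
N = A/λ = 9.997e16 atoms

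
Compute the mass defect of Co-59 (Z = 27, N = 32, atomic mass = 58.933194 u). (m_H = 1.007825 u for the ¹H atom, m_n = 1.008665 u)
Δm = Z·m_H + N·m_n − M = 0.5554 u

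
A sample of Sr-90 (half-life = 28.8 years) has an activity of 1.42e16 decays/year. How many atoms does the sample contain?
N = A/λ = 5.9e17 atoms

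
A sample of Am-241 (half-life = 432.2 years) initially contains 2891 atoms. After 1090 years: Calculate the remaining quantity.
N = N₀(1/2)^(t/t½) = 503.3 atoms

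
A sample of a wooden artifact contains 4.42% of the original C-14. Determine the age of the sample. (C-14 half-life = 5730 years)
Age = t½ × log₂(1/ratio) = 25780 years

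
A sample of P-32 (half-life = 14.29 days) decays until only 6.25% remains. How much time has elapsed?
t = t½ × log₂(N₀/N) = 57.16 days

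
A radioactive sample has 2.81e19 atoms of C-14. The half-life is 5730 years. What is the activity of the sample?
A = λN = 3.399e15 decays/year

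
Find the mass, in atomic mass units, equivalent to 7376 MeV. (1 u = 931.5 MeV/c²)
m = E/c² = 7.918 u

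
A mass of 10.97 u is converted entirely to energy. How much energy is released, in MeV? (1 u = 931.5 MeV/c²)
E = mc² = 10220 MeV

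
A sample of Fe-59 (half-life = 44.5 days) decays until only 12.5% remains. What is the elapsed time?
t = t½ × log₂(N₀/N) = 133.5 days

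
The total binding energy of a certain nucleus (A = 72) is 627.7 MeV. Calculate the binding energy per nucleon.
B.E./A = 627.7/72 = 8.718 MeV/nucleon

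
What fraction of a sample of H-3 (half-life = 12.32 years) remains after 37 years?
N/N₀ = (1/2)^(t/t½) = 0.1247 = 12.5%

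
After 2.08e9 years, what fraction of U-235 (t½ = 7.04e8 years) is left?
N/N₀ = (1/2)^(t/t½) = 0.129 = 12.9%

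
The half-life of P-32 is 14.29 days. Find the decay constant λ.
λ = ln(2)/t½ = 0.04851 day⁻¹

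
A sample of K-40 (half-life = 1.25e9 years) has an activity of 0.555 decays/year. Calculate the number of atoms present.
N = A/λ = 1.001e9 atoms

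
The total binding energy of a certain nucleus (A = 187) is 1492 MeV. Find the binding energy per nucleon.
B.E./A = 1492/187 = 7.979 MeV/nucleon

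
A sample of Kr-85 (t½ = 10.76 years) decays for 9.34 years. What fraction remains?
N/N₀ = (1/2)^(t/t½) = 0.5479 = 54.8%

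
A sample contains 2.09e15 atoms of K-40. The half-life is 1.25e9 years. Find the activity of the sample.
A = λN = 1.159e6 decays/year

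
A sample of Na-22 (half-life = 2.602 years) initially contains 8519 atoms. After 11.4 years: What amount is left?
N = N₀(1/2)^(t/t½) = 408.8 atoms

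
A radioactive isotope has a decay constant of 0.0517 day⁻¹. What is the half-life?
t½ = ln(2)/λ = 13.41 days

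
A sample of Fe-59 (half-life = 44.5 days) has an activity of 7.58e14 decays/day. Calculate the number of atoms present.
N = A/λ = 4.866e16 atoms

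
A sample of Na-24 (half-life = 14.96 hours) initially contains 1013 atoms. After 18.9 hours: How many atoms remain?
N = N₀(1/2)^(t/t½) = 422 atoms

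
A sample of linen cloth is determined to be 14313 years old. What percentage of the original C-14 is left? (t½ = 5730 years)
N/N₀ = (1/2)^(t/t½) = 0.177 = 17.7%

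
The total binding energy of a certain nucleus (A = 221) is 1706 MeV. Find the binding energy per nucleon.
B.E./A = 1706/221 = 7.719 MeV/nucleon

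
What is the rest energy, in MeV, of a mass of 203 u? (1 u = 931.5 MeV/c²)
E = mc² = 1.891e5 MeV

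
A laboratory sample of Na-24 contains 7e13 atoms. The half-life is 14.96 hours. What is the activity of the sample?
A = λN = 3.243e12 decays/hour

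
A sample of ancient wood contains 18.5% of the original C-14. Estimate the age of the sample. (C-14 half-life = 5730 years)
Age = t½ × log₂(1/ratio) = 13950 years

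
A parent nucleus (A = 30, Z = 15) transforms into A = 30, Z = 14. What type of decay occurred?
ΔA = 0, ΔZ = -1 ⇒ beta-plus decay (β⁺) or electron capture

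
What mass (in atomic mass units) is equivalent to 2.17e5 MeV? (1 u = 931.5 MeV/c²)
m = E/c² = 233 u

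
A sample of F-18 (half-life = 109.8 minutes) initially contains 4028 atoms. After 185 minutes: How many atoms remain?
N = N₀(1/2)^(t/t½) = 1253 atoms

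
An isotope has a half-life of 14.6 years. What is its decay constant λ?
λ = ln(2)/t½ = 0.04748 year⁻¹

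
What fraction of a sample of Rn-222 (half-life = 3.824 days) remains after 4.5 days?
N/N₀ = (1/2)^(t/t½) = 0.4423 = 44.2%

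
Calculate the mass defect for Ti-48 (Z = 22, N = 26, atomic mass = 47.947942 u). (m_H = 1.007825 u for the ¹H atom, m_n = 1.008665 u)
Δm = Z·m_H + N·m_n − M = 0.4495 u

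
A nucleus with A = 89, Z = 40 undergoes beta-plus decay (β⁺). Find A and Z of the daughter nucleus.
Daughter: A = 89, Z = 39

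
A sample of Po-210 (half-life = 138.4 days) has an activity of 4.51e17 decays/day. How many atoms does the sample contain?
N = A/λ = 9.005e19 atoms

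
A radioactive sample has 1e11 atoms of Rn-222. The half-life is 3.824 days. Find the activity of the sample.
A = λN = 1.813e10 decays/day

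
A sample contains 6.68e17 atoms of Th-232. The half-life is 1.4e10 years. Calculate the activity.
A = λN = 3.307e7 decays/year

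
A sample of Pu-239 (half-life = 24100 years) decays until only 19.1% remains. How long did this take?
t = t½ × log₂(N₀/N) = 57560 years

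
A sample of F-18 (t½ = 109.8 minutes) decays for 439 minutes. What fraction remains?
N/N₀ = (1/2)^(t/t½) = 0.06258 = 6.26%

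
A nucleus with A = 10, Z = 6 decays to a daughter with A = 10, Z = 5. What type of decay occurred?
ΔA = 0, ΔZ = -1 ⇒ beta-plus decay (β⁺) or electron capture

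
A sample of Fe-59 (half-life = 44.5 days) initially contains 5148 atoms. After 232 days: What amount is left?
N = N₀(1/2)^(t/t½) = 138.7 atoms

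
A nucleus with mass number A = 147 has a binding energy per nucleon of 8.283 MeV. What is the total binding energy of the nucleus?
B.E. = 8.283 × 147 = 1218 MeV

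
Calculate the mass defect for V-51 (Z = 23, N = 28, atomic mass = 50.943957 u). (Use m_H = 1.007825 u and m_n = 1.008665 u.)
Δm = Z·m_H + N·m_n − M = 0.4786 u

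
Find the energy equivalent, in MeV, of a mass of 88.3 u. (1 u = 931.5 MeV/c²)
E = mc² = 82250 MeV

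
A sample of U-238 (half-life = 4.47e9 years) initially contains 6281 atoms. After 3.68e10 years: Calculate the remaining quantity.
N = N₀(1/2)^(t/t½) = 20.88 atoms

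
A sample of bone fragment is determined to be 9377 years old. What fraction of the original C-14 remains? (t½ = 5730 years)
N/N₀ = (1/2)^(t/t½) = 0.3216 = 32.2%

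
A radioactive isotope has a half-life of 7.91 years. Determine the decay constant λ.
λ = ln(2)/t½ = 0.08763 year⁻¹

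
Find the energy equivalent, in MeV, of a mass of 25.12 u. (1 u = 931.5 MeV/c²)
E = mc² = 23400 MeV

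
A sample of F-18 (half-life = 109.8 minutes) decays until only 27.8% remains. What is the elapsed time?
t = t½ × log₂(N₀/N) = 202.8 minutes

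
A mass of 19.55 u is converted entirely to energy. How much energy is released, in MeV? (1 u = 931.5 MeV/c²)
E = mc² = 18210 MeV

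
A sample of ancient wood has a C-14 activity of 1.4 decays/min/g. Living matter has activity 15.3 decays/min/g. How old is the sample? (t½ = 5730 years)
Age = t½ × log₂(A₀/A) = 19770 years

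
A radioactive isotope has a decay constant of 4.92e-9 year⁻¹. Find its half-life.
t½ = ln(2)/λ = 1.409e8 years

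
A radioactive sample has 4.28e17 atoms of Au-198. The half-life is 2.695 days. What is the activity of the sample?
A = λN = 1.101e17 decays/day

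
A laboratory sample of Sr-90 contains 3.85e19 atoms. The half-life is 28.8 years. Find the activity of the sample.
A = λN = 9.266e17 decays/year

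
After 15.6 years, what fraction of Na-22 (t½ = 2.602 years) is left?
N/N₀ = (1/2)^(t/t½) = 0.01568 = 1.57%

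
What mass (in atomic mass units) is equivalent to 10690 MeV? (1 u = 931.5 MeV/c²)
m = E/c² = 11.48 u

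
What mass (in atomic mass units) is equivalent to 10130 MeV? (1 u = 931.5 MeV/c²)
m = E/c² = 10.87 u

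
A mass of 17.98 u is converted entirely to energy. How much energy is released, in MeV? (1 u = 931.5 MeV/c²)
E = mc² = 16750 MeV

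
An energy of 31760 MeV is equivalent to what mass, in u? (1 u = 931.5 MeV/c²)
m = E/c² = 34.1 u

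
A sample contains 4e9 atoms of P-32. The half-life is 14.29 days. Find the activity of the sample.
A = λN = 1.94e8 decays/day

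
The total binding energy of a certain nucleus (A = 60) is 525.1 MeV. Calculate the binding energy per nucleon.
B.E./A = 525.1/60 = 8.752 MeV/nucleon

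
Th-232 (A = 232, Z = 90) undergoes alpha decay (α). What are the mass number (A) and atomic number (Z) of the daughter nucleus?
Daughter: A = 228, Z = 88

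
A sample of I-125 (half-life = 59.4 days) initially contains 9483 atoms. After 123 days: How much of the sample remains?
N = N₀(1/2)^(t/t½) = 2257 atoms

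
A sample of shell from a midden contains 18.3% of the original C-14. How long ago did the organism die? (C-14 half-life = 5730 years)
Age = t½ × log₂(1/ratio) = 14040 years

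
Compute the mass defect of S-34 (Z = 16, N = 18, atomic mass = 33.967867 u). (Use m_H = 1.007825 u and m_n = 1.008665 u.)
Δm = Z·m_H + N·m_n − M = 0.3133 u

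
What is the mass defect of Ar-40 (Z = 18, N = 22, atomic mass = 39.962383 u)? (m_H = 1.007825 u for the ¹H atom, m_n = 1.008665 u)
Δm = Z·m_H + N·m_n − M = 0.3691 u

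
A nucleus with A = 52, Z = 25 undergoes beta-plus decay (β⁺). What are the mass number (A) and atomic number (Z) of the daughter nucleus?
Daughter: A = 52, Z = 24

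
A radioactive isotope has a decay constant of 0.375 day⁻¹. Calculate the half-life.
t½ = ln(2)/λ = 1.848 days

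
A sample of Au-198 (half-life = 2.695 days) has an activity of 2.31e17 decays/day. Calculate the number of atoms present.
N = A/λ = 8.981e17 atoms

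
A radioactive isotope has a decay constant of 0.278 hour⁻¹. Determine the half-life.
t½ = ln(2)/λ = 2.493 hours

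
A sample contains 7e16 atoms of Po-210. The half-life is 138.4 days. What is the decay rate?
A = λN = 3.506e14 decays/day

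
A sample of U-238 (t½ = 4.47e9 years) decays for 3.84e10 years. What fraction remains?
N/N₀ = (1/2)^(t/t½) = 0.002594 = 0.259%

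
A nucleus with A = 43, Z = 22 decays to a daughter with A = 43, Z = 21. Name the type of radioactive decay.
ΔA = 0, ΔZ = -1 ⇒ beta-plus decay (β⁺) or electron capture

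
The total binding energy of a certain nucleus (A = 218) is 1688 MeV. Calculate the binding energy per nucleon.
B.E./A = 1688/218 = 7.743 MeV/nucleon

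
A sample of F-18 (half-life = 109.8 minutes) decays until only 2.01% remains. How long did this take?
t = t½ × log₂(N₀/N) = 618.9 minutes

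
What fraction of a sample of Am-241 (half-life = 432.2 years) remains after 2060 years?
N/N₀ = (1/2)^(t/t½) = 0.03674 = 3.67%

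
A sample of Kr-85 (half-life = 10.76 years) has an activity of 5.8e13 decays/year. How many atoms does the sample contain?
N = A/λ = 9.004e14 atoms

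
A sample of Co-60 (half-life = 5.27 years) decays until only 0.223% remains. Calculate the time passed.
t = t½ × log₂(N₀/N) = 46.42 years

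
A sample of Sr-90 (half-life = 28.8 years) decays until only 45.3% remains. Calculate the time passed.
t = t½ × log₂(N₀/N) = 32.9 years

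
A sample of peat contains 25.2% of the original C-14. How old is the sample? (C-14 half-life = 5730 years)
Age = t½ × log₂(1/ratio) = 11390 years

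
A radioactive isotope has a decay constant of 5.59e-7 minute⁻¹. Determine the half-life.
t½ = ln(2)/λ = 1.24e6 minutes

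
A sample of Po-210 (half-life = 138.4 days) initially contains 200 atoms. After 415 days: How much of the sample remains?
N = N₀(1/2)^(t/t½) = 25.03 atoms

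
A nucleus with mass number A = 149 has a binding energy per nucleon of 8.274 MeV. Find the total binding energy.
B.E. = 8.274 × 149 = 1233 MeV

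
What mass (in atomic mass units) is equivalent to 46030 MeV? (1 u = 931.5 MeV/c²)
m = E/c² = 49.41 u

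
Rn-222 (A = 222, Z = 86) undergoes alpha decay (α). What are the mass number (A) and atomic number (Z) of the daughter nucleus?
Daughter: A = 218, Z = 84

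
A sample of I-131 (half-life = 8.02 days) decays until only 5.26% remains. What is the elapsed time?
t = t½ × log₂(N₀/N) = 34.08 days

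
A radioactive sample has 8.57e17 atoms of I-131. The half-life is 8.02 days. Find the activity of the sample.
A = λN = 7.407e16 decays/day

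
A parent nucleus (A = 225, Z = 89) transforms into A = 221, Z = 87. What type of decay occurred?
ΔA = -4, ΔZ = -2 ⇒ alpha decay (α)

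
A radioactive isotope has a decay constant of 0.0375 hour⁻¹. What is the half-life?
t½ = ln(2)/λ = 18.48 hours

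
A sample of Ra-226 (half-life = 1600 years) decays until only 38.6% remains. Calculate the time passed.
t = t½ × log₂(N₀/N) = 2197 years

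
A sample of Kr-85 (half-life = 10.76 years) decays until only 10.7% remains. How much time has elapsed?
t = t½ × log₂(N₀/N) = 34.69 years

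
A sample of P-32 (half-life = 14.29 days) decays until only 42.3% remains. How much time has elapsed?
t = t½ × log₂(N₀/N) = 17.74 days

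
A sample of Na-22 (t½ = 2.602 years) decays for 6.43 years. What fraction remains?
N/N₀ = (1/2)^(t/t½) = 0.1803 = 18%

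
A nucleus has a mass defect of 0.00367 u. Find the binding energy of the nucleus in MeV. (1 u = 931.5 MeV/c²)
B.E. = Δm × 931.5 = 3.419 MeV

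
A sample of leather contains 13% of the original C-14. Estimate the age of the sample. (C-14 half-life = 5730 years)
Age = t½ × log₂(1/ratio) = 16870 years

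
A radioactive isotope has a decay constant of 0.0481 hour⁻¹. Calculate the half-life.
t½ = ln(2)/λ = 14.41 hours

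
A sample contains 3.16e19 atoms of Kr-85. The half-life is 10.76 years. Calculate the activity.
A = λN = 2.036e18 decays/year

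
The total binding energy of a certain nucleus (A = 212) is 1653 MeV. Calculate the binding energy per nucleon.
B.E./A = 1653/212 = 7.797 MeV/nucleon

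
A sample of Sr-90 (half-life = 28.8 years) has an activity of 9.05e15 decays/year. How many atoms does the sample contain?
N = A/λ = 3.76e17 atoms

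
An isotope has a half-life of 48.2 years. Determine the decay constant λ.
λ = ln(2)/t½ = 0.01438 year⁻¹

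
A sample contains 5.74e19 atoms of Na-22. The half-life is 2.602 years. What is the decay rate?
A = λN = 1.529e19 decays/year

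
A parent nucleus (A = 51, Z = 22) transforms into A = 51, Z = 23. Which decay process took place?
ΔA = 0, ΔZ = +1 ⇒ beta-minus decay (β⁻)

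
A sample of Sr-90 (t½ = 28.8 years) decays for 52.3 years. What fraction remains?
N/N₀ = (1/2)^(t/t½) = 0.284 = 28.4%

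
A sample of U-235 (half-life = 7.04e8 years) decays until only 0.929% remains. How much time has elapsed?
t = t½ × log₂(N₀/N) = 4.752e9 years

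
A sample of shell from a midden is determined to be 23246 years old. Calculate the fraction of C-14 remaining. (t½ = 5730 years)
N/N₀ = (1/2)^(t/t½) = 0.06008 = 6.01%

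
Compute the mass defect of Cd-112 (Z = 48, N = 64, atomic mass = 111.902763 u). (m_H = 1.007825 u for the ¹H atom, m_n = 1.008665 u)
Δm = Z·m_H + N·m_n − M = 1.027 u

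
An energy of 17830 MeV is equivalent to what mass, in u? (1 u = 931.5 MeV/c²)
m = E/c² = 19.14 u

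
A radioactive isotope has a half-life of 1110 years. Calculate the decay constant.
λ = ln(2)/t½ = 6.245e-4 year⁻¹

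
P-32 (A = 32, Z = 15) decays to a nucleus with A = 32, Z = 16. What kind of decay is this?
ΔA = 0, ΔZ = +1 ⇒ beta-minus decay (β⁻)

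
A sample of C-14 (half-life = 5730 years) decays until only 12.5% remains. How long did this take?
t = t½ × log₂(N₀/N) = 17190 years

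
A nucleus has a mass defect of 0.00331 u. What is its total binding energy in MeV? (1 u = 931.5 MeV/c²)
B.E. = Δm × 931.5 = 3.083 MeV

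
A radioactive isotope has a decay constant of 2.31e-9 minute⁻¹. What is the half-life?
t½ = ln(2)/λ = 3.001e8 minutes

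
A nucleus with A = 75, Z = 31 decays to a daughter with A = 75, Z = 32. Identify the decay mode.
ΔA = 0, ΔZ = +1 ⇒ beta-minus decay (β⁻)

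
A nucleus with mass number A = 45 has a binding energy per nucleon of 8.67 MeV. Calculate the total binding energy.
B.E. = 8.67 × 45 = 390.1 MeV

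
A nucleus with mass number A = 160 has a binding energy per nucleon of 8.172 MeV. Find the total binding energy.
B.E. = 8.172 × 160 = 1308 MeV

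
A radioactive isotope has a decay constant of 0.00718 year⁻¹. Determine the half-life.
t½ = ln(2)/λ = 96.54 years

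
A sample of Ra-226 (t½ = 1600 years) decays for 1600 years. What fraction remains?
N/N₀ = (1/2)^(t/t½) = 0.5 = 50%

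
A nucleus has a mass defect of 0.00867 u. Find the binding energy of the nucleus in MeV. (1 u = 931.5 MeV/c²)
B.E. = Δm × 931.5 = 8.076 MeV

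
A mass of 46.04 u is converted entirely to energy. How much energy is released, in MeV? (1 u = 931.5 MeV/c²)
E = mc² = 42890 MeV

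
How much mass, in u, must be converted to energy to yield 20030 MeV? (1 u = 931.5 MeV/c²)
m = E/c² = 21.5 u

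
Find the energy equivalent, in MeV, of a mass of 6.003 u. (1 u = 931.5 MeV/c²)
E = mc² = 5592 MeV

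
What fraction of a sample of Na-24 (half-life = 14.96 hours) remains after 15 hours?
N/N₀ = (1/2)^(t/t½) = 0.4991 = 49.9%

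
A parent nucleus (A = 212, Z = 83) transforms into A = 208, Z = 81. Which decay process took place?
ΔA = -4, ΔZ = -2 ⇒ alpha decay (α)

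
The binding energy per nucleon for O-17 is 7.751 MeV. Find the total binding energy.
B.E. = 7.751 × 17 = 131.8 MeV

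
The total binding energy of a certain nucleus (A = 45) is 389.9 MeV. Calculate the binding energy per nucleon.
B.E./A = 389.9/45 = 8.664 MeV/nucleon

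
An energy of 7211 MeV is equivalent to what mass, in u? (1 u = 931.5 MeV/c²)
m = E/c² = 7.741 u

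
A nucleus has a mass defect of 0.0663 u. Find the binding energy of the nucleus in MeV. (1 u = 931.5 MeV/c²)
B.E. = Δm × 931.5 = 61.76 MeV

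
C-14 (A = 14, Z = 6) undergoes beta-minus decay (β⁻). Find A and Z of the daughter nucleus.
Daughter: A = 14, Z = 7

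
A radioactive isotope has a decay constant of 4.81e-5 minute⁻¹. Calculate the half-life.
t½ = ln(2)/λ = 14410 minutes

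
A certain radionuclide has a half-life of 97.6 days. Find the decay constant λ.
λ = ln(2)/t½ = 0.007102 day⁻¹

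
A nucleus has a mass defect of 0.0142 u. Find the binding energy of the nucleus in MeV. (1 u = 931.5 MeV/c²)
B.E. = Δm × 931.5 = 13.23 MeV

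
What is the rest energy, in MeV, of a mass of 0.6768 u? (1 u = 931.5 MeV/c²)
E = mc² = 630.4 MeV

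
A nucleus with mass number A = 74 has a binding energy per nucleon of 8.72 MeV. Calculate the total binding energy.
B.E. = 8.72 × 74 = 645.3 MeV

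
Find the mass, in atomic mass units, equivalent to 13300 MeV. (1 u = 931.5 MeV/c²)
m = E/c² = 14.28 u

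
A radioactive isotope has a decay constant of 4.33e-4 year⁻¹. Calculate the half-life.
t½ = ln(2)/λ = 1601 years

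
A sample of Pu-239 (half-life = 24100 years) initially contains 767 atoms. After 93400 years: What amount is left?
N = N₀(1/2)^(t/t½) = 52.26 atoms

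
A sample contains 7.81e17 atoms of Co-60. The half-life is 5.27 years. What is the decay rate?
A = λN = 1.027e17 decays/year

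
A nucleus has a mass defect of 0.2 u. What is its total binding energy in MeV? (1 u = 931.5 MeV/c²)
B.E. = Δm × 931.5 = 186.3 MeV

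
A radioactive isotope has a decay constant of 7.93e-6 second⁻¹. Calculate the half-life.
t½ = ln(2)/λ = 87410 seconds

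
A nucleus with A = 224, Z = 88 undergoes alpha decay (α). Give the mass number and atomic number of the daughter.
Daughter: A = 220, Z = 86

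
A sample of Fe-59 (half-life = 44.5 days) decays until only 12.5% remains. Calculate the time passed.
t = t½ × log₂(N₀/N) = 133.5 days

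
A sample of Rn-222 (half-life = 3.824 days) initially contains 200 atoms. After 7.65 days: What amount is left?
N = N₀(1/2)^(t/t½) = 49.98 atoms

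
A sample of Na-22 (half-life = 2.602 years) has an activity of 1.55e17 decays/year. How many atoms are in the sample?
N = A/λ = 5.819e17 atoms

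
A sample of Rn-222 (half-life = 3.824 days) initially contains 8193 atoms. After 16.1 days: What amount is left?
N = N₀(1/2)^(t/t½) = 442.6 atoms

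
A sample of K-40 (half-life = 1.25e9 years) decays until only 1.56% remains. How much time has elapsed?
t = t½ × log₂(N₀/N) = 7.503e9 years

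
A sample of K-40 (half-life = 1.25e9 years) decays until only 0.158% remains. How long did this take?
t = t½ × log₂(N₀/N) = 1.163e10 years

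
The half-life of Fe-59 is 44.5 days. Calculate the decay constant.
λ = ln(2)/t½ = 0.01558 day⁻¹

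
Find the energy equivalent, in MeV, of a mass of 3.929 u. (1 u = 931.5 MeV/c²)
E = mc² = 3660 MeV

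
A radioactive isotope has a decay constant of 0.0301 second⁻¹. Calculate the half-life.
t½ = ln(2)/λ = 23.03 seconds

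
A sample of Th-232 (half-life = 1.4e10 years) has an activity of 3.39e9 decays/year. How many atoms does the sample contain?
N = A/λ = 6.847e19 atoms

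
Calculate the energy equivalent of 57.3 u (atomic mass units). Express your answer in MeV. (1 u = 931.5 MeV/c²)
E = mc² = 53370 MeV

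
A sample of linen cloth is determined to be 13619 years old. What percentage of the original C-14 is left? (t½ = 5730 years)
N/N₀ = (1/2)^(t/t½) = 0.1925 = 19.3%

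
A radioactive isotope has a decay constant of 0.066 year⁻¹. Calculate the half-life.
t½ = ln(2)/λ = 10.5 years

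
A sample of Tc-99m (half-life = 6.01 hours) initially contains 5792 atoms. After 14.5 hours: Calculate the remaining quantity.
N = N₀(1/2)^(t/t½) = 1088 atoms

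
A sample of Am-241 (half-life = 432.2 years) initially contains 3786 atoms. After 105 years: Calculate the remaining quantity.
N = N₀(1/2)^(t/t½) = 3199 atoms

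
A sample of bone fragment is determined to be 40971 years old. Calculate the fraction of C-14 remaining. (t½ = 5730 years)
N/N₀ = (1/2)^(t/t½) = 0.00704 = 0.704%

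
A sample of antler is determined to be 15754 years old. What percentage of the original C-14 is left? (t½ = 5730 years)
N/N₀ = (1/2)^(t/t½) = 0.1487 = 14.9%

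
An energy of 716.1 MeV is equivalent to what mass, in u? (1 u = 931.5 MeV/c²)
m = E/c² = 0.7688 u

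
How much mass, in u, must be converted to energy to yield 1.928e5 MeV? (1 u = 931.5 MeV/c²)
m = E/c² = 207 u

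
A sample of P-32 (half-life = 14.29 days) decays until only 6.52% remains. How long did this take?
t = t½ × log₂(N₀/N) = 56.29 days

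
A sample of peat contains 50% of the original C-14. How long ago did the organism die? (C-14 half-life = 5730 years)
Age = t½ × log₂(1/ratio) = 5730 years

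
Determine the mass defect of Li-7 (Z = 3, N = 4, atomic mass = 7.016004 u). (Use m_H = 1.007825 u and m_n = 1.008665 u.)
Δm = Z·m_H + N·m_n − M = 0.04213 u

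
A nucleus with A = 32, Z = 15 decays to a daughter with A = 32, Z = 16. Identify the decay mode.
ΔA = 0, ΔZ = +1 ⇒ beta-minus decay (β⁻)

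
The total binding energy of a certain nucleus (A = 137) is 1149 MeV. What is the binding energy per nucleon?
B.E./A = 1149/137 = 8.387 MeV/nucleon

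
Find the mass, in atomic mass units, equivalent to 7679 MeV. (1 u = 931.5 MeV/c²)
m = E/c² = 8.244 u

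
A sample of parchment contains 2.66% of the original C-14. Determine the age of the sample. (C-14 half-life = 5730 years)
Age = t½ × log₂(1/ratio) = 29980 years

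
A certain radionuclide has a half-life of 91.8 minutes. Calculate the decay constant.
λ = ln(2)/t½ = 0.007551 minute⁻¹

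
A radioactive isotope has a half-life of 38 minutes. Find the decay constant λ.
λ = ln(2)/t½ = 0.01824 minute⁻¹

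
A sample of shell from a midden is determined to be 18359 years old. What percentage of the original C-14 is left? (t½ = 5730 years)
N/N₀ = (1/2)^(t/t½) = 0.1085 = 10.9%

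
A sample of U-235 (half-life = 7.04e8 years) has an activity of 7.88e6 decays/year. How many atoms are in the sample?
N = A/λ = 8.003e15 atoms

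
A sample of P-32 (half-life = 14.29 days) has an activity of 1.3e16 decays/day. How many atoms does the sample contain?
N = A/λ = 2.68e17 atoms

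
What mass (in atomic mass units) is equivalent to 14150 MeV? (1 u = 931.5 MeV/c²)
m = E/c² = 15.19 u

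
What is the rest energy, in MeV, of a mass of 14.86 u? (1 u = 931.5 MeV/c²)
E = mc² = 13840 MeV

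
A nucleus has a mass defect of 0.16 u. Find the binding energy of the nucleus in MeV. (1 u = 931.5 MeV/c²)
B.E. = Δm × 931.5 = 149 MeV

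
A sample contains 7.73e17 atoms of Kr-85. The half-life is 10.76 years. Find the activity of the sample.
A = λN = 4.98e16 decays/year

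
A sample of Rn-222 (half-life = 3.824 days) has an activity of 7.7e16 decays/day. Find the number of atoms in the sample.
N = A/λ = 4.248e17 atoms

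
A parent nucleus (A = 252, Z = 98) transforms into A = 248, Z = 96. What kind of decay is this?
ΔA = -4, ΔZ = -2 ⇒ alpha decay (α)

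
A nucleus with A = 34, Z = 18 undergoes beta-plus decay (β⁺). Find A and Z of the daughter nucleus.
Daughter: A = 34, Z = 17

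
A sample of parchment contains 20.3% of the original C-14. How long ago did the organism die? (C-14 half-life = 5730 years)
Age = t½ × log₂(1/ratio) = 13180 years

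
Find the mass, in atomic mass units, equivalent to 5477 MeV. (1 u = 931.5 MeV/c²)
m = E/c² = 5.88 u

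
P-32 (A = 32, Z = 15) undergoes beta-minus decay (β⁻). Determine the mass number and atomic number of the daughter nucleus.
Daughter: A = 32, Z = 16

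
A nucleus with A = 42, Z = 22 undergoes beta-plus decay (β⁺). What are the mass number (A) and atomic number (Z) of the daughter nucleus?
Daughter: A = 42, Z = 21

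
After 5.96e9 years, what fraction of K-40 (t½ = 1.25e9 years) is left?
N/N₀ = (1/2)^(t/t½) = 0.0367 = 3.67%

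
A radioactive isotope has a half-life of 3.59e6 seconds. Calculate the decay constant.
λ = ln(2)/t½ = 1.931e-7 second⁻¹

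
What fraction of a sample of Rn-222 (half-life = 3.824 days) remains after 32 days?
N/N₀ = (1/2)^(t/t½) = 0.003026 = 0.303%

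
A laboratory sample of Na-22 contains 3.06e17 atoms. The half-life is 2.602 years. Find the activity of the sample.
A = λN = 8.152e16 decays/year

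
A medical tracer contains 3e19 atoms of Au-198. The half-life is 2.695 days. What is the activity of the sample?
A = λN = 7.716e18 decays/day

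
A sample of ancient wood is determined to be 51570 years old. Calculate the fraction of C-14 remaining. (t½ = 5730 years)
N/N₀ = (1/2)^(t/t½) = 0.001953 = 0.195%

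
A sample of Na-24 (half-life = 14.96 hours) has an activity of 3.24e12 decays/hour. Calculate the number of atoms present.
N = A/λ = 6.993e13 atoms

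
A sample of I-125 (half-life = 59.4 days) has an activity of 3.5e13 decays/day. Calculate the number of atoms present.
N = A/λ = 2.999e15 atoms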